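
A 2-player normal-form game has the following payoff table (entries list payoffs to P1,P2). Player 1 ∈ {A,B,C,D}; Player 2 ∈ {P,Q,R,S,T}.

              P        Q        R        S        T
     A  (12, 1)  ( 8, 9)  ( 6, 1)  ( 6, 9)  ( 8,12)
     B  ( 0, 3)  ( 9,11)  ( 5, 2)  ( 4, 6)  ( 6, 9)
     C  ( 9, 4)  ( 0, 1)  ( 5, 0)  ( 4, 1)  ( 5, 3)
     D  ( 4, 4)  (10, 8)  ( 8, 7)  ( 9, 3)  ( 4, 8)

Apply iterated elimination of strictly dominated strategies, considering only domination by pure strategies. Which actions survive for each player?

IESDS → P1:{A,B,D} P2:{Q,T}

P1 drop C (A beats it: P:12>9 Q:8>0 R:6>5 S:6>4 T:8>5)
P2 drop P (Q beats it: A:9>1 B:11>3 D:8>4)
P2 drop R (Q beats it: A:9>1 B:11>2 D:8>7)
P2 drop S (T beats it: A:12>9 B:9>6 D:8>3)
P1→{A,B,D} P2→{Q,T}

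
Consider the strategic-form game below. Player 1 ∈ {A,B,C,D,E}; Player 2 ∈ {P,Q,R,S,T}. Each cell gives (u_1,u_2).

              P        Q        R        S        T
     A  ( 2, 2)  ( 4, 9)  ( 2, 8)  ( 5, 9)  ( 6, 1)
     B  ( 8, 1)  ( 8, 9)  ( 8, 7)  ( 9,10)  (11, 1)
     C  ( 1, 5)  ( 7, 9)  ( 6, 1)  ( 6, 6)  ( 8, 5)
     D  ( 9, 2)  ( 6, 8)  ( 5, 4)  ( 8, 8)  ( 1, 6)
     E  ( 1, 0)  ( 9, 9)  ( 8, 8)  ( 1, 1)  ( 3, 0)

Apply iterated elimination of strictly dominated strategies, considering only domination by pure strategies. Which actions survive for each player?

P1 drop A (B beats it: P:8>2 Q:8>4 R:8>2 S:9>5 T:11>6)
P1 drop C (B beats it: P:8>1 Q:8>7 R:8>6 S:9>6 T:11>8)
P2 drop P (Q beats it: B:9>1 D:8>2 E:9>0)
P1 drop D (B beats it: Q:8>6 R:8>5 S:9>8 T:11>1)
P2 drop R (Q beats it: B:9>7 E:9>8)
P2 drop T (Q beats it: B:9>1 E:9>0)
P1→{B,E} P2→{Q,S}

Survivors P1:{B,E} P2:{Q,S}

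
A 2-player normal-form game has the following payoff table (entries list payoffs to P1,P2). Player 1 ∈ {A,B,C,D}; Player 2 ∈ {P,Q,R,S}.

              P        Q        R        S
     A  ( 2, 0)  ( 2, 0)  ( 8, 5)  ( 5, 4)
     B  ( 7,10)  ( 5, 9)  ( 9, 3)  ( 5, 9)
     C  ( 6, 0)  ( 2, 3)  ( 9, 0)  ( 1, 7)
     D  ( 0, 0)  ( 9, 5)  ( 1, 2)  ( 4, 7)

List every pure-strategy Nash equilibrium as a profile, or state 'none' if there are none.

(A,P): not NE [P1→B gives 7>2; P2→R gives 5>0]
(A,Q): not NE [P1→D gives 9>2; P2→R gives 5>0]
(A,R): not NE [P1→C gives 9>8]
(A,S): not NE [P2→R gives 5>4]
(B,P): NE
(B,Q): not NE [P1→D gives 9>5; P2→P gives 10>9]
(B,R): not NE [P2→P gives 10>3]
(B,S): not NE [P2→P gives 10>9]
(C,P): not NE [P1→B gives 7>6; P2→S gives 7>0]
(C,Q): not NE [P1→D gives 9>2; P2→S gives 7>3]
(C,R): not NE [P2→S gives 7>0]
(C,S): not NE [P1→B gives 5>1]
(D,P): not NE [P1→B gives 7>0; P2→S gives 7>0]
(D,Q): not NE [P2→S gives 7>5]
(D,R): not NE [P1→C gives 9>1; P2→S gives 7>2]
(D,S): not NE [P1→B gives 5>4]

NE set: (B,P)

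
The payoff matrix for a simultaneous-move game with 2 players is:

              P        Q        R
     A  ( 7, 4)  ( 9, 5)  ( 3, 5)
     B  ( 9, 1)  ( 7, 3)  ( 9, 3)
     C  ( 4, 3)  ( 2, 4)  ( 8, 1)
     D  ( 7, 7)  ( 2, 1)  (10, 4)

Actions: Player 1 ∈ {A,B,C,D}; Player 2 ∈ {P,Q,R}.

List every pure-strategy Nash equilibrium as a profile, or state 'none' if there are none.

(A,P): not NE [P1→B gives 9>7; P2→R gives 5>4]
(A,Q): NE
(A,R): not NE [P1→D gives 10>3]
(B,P): not NE [P2→R gives 3>1]
(B,Q): not NE [P1→A gives 9>7]
(B,R): not NE [P1→D gives 10>9]
(C,P): not NE [P1→B gives 9>4; P2→Q gives 4>3]
(C,Q): not NE [P1→A gives 9>2]
(C,R): not NE [P1→D gives 10>8; P2→Q gives 4>1]
(D,P): not NE [P1→B gives 9>7]
(D,Q): not NE [P1→A gives 9>2; P2→P gives 7>1]
(D,R): not NE [P2→P gives 7>4]

NE set: (A,Q)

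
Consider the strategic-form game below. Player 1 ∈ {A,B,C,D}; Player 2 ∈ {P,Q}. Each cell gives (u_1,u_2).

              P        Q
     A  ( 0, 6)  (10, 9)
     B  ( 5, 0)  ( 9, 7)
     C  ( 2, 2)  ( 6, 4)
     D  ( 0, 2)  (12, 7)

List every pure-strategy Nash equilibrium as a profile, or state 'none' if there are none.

Nash profiles: (D,Q)

(A,P): not NE [P1→B gives 5>0; P2→Q gives 9>6]
(A,Q): not NE [P1→D gives 12>10]
(B,P): not NE [P2→Q gives 7>0]
(B,Q): not NE [P1→D gives 12>9]
(C,P): not NE [P1→B gives 5>2; P2→Q gives 4>2]
(C,Q): not NE [P1→D gives 12>6]
(D,P): not NE [P1→B gives 5>0; P2→Q gives 7>2]
(D,Q): NE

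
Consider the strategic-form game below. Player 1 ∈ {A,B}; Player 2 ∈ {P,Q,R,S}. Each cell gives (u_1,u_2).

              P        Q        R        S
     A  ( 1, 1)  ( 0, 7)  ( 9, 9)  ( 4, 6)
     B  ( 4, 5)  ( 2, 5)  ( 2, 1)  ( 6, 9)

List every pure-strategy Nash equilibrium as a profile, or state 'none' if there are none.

(A,P): not NE [P1→B gives 4>1; P2→R gives 9>1]
(A,Q): not NE [P1→B gives 2>0; P2→R gives 9>7]
(A,R): NE
(A,S): not NE [P1→B gives 6>4; P2→R gives 9>6]
(B,P): not NE [P2→S gives 9>5]
(B,Q): not NE [P2→S gives 9>5]
(B,R): not NE [P1→A gives 9>2; P2→S gives 9>1]
(B,S): NE

NE set: (A,R), (B,S)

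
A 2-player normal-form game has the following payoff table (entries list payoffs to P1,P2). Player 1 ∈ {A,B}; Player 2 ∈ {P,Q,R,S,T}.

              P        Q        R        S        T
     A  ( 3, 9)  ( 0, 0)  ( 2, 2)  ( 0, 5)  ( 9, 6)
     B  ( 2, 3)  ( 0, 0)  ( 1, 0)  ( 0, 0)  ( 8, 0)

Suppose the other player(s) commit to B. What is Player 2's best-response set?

argmax u_2 = {P}

u_2(P vs B) = 3
u_2(Q vs B) = 0
u_2(R vs B) = 0
u_2(S vs B) = 0
u_2(T vs B) = 0
max payoff 3 at {P}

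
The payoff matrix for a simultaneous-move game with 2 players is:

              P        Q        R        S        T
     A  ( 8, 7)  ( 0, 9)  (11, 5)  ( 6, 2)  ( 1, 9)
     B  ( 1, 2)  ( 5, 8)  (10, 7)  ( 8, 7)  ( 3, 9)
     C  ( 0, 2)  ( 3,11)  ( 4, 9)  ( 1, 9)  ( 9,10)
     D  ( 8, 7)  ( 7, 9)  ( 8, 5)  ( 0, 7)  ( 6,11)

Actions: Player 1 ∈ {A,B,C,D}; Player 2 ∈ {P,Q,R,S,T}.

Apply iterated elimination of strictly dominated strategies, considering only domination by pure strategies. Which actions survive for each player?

Remaining: P1:{C,D} P2:{Q,T}

P2 drop P (Q beats it: A:9>7 B:8>2 C:11>2 D:9>7)
P2 drop R (Q beats it: A:9>5 B:8>7 C:11>9 D:9>5)
P1 drop A (B beats it: Q:5>0 S:8>6 T:3>1)
P2 drop S (Q beats it: B:8>7 C:11>9 D:9>7)
P1 drop B (D beats it: Q:7>5 T:6>3)
P1→{C,D} P2→{Q,T}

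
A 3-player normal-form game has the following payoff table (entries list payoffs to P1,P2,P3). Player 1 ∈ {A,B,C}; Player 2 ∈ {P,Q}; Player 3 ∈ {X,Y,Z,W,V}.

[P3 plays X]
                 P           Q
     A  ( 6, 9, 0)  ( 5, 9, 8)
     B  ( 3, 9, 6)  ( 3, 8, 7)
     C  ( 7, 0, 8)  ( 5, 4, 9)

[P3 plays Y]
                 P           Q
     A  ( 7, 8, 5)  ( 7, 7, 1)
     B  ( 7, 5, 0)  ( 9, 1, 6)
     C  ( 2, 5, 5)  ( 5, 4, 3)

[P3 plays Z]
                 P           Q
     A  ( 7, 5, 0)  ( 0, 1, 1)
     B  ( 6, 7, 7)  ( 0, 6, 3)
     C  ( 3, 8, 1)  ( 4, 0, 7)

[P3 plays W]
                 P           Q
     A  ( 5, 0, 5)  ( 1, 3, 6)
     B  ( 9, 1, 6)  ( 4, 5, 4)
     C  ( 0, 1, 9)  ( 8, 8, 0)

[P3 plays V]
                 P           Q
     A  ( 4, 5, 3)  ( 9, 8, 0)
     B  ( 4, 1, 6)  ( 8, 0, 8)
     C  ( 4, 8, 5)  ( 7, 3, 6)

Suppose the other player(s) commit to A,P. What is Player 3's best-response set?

argmax u_3 = {Y,W}

u_3(X vs A,P) = 0
u_3(Y vs A,P) = 5
u_3(Z vs A,P) = 0
u_3(W vs A,P) = 5
u_3(V vs A,P) = 3
max payoff 5 at {Y,W}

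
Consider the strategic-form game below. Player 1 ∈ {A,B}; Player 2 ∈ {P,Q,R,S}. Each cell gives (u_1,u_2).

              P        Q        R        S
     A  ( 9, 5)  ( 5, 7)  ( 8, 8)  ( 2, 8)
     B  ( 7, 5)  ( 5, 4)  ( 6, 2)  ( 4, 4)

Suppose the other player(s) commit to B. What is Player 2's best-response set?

u_2(P vs B) = 5
u_2(Q vs B) = 4
u_2(R vs B) = 2
u_2(S vs B) = 4
max payoff 5 at {P}

argmax u_2 = {P}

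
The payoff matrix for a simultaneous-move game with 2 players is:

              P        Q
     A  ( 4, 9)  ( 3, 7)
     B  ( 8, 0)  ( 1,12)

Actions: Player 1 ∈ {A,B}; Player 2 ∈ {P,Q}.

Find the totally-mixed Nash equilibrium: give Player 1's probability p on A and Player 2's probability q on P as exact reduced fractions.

P1 mixes 6/7 on A; P2 mixes 1/3 on P

P1 indiff ⇒ q·4+(1-q)·3 = q·8+(1-q)·1 ⇒ q(-4) = (1-q)(-2) ⇒ q = 1/3
P2 indiff ⇒ p·9+(1-p)·0 = p·7+(1-p)·12 ⇒ p(2) = (1-p)(12) ⇒ p = 6/7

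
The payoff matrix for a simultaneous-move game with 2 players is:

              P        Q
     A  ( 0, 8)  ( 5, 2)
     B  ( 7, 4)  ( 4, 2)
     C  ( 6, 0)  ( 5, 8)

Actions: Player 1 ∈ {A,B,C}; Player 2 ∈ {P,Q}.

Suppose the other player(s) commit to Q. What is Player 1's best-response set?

u_1(A vs Q) = 5
u_1(B vs Q) = 4
u_1(C vs Q) = 5
max payoff 5 at {A,C}

P1 best: {A,C}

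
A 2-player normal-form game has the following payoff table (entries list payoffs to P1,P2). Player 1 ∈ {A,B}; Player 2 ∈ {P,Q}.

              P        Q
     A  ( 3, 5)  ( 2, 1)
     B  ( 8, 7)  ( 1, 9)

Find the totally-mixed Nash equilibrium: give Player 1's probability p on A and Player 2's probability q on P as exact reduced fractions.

P1 indiff ⇒ q·3+(1-q)·2 = q·8+(1-q)·1 ⇒ q(-5) = (1-q)(-1) ⇒ q = 1/6
P2 indiff ⇒ p·5+(1-p)·7 = p·1+(1-p)·9 ⇒ p(4) = (1-p)(2) ⇒ p = 1/3

P1 mixes 1/3 on A; P2 mixes 1/6 on P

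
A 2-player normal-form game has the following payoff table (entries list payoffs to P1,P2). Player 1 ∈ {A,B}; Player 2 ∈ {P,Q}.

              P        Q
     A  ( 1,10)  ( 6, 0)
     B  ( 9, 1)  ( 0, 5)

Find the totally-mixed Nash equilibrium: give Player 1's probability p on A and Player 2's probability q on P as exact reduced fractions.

(p,q) = (2/7, 3/7)

P1 indiff ⇒ q·1+(1-q)·6 = q·9+(1-q)·0 ⇒ q(-8) = (1-q)(-6) ⇒ q = 3/7
P2 indiff ⇒ p·10+(1-p)·1 = p·0+(1-p)·5 ⇒ p(10) = (1-p)(4) ⇒ p = 2/7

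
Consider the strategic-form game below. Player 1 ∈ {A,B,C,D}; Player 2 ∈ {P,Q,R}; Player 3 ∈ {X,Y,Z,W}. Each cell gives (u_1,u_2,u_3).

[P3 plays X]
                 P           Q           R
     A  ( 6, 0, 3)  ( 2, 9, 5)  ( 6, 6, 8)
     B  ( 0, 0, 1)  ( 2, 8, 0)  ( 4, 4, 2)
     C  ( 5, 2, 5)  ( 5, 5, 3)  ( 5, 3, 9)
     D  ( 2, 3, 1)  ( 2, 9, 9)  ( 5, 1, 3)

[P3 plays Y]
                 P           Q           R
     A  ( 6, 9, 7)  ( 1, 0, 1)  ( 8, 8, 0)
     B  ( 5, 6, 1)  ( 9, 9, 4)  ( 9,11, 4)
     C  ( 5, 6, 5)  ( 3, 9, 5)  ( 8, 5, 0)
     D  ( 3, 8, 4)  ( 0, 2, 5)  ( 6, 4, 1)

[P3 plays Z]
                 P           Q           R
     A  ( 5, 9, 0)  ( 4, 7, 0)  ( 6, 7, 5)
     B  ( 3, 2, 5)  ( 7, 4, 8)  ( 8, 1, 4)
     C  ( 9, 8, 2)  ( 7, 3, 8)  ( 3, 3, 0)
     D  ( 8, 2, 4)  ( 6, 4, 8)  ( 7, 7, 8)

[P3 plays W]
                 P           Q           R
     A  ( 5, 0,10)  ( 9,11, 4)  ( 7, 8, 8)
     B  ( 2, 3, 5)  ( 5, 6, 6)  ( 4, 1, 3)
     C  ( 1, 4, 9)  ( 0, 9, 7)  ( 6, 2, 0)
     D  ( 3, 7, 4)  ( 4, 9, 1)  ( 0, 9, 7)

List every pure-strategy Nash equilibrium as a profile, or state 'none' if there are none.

(A,P,X): not NE [P2→Q gives 9>0; P3→W gives 10>3]
(A,P,Y): not NE [P3→W gives 10>7]
(A,P,Z): not NE [P1→C gives 9>5; P3→W gives 10>0]
(A,P,W): not NE [P2→Q gives 11>0]
(A,Q,X): not NE [P1→C gives 5>2]
(A,Q,Y): not NE [P1→B gives 9>1; P2→P gives 9>0; P3→X gives 5>1]
(A,Q,Z): not NE [P1→C gives 7>4; P2→P gives 9>7; P3→X gives 5>0]
(A,Q,W): not NE [P3→X gives 5>4]
(A,R,X): not NE [P2→Q gives 9>6]
(A,R,Y): not NE [P1→B gives 9>8; P2→P gives 9>8; P3→W gives 8>0]
(A,R,Z): not NE [P1→B gives 8>6; P2→P gives 9>7; P3→W gives 8>5]
(A,R,W): not NE [P2→Q gives 11>8]
(B,P,X): not NE [P1→A gives 6>0; P2→Q gives 8>0; P3→W gives 5>1]
(B,P,Y): not NE [P1→A gives 6>5; P2→R gives 11>6; P3→W gives 5>1]
(B,P,Z): not NE [P1→C gives 9>3; P2→Q gives 4>2]
(B,P,W): not NE [P1→A gives 5>2; P2→Q gives 6>3]
(B,Q,X): not NE [P1→C gives 5>2; P3→Z gives 8>0]
(B,Q,Y): not NE [P2→R gives 11>9; P3→Z gives 8>4]
(B,Q,Z): NE
(B,Q,W): not NE [P1→A gives 9>5; P3→Z gives 8>6]
(B,R,X): not NE [P1→A gives 6>4; P2→Q gives 8>4; P3→Z gives 4>2]
(B,R,Y): NE
(B,R,Z): not NE [P2→Q gives 4>1]
(B,R,W): not NE [P1→A gives 7>4; P2→Q gives 6>1; P3→Z gives 4>3]
(C,P,X): not NE [P1→A gives 6>5; P2→Q gives 5>2; P3→W gives 9>5]
(C,P,Y): not NE [P1→A gives 6>5; P2→Q gives 9>6; P3→W gives 9>5]
(C,P,Z): not NE [P3→W gives 9>2]
(C,P,W): not NE [P1→A gives 5>1; P2→Q gives 9>4]
(C,Q,X): not NE [P3→Z gives 8>3]
(C,Q,Y): not NE [P1→B gives 9>3; P3→Z gives 8>5]
(C,Q,Z): not NE [P2→P gives 8>3]
(C,Q,W): not NE [P1→A gives 9>0; P3→Z gives 8>7]
(C,R,X): not NE [P1→A gives 6>5; P2→Q gives 5>3]
(C,R,Y): not NE [P1→B gives 9>8; P2→Q gives 9>5; P3→X gives 9>0]
(C,R,Z): not NE [P1→B gives 8>3; P2→P gives 8>3; P3→X gives 9>0]
(C,R,W): not NE [P1→A gives 7>6; P2→Q gives 9>2; P3→X gives 9>0]
(D,P,X): not NE [P1→A gives 6>2; P2→Q gives 9>3; P3→W gives 4>1]
(D,P,Y): not NE [P1→A gives 6>3]
(D,P,Z): not NE [P1→C gives 9>8; P2→R gives 7>2]
(D,P,W): not NE [P1→A gives 5>3; P2→R gives 9>7]
(D,Q,X): not NE [P1→C gives 5>2]
(D,Q,Y): not NE [P1→B gives 9>0; P2→P gives 8>2; P3→X gives 9>5]
(D,Q,Z): not NE [P1→C gives 7>6; P2→R gives 7>4; P3→X gives 9>8]
(D,Q,W): not NE [P1→A gives 9>4; P3→X gives 9>1]
(D,R,X): not NE [P1→A gives 6>5; P2→Q gives 9>1; P3→Z gives 8>3]
(D,R,Y): not NE [P1→B gives 9>6; P2→P gives 8>4; P3→Z gives 8>1]
(D,R,Z): not NE [P1→B gives 8>7]
(D,R,W): not NE [P1→A gives 7>0; P3→Z gives 8>7]

Nash profiles: (B,Q,Z), (B,R,Y)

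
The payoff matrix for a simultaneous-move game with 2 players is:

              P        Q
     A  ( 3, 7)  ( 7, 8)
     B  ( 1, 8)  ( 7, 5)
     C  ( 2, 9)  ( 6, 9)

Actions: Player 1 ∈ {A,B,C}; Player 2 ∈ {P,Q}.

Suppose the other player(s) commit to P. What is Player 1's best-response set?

BR_1 = {A}

u_1(A vs P) = 3
u_1(B vs P) = 1
u_1(C vs P) = 2
max payoff 3 at {A}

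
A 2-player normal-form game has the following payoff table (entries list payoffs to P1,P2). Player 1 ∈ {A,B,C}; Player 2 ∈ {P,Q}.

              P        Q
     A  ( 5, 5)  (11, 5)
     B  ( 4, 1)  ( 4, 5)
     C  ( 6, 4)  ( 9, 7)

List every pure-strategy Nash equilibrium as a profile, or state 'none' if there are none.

PSNE = {(A,Q)}

(A,P): not NE [P1→C gives 6>5]
(A,Q): NE
(B,P): not NE [P1→C gives 6>4; P2→Q gives 5>1]
(B,Q): not NE [P1→A gives 11>4]
(C,P): not NE [P2→Q gives 7>4]
(C,Q): not NE [P1→A gives 11>9]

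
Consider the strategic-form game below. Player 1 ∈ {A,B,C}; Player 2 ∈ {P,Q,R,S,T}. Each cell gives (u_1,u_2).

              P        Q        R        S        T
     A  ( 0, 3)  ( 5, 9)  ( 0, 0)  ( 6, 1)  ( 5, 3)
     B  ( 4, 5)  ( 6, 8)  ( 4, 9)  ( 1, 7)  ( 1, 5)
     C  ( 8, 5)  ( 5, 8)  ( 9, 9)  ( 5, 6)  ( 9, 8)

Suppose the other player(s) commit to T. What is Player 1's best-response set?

BR_1 = {C}

u_1(A vs T) = 5
u_1(B vs T) = 1
u_1(C vs T) = 9
max payoff 9 at {C}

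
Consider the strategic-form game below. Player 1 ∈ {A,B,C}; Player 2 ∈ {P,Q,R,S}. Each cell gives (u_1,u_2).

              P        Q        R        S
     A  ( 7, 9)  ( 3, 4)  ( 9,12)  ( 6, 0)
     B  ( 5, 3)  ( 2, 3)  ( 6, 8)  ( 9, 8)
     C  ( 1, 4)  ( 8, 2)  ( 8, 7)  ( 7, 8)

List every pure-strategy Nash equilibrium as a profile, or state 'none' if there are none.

Nash profiles: (A,R), (B,S)

(A,P): not NE [P2→R gives 12>9]
(A,Q): not NE [P1→C gives 8>3; P2→R gives 12>4]
(A,R): NE
(A,S): not NE [P1→B gives 9>6; P2→R gives 12>0]
(B,P): not NE [P1→A gives 7>5; P2→S gives 8>3]
(B,Q): not NE [P1→C gives 8>2; P2→S gives 8>3]
(B,R): not NE [P1→A gives 9>6]
(B,S): NE
(C,P): not NE [P1→A gives 7>1; P2→S gives 8>4]
(C,Q): not NE [P2→S gives 8>2]
(C,R): not NE [P1→A gives 9>8; P2→S gives 8>7]
(C,S): not NE [P1→B gives 9>7]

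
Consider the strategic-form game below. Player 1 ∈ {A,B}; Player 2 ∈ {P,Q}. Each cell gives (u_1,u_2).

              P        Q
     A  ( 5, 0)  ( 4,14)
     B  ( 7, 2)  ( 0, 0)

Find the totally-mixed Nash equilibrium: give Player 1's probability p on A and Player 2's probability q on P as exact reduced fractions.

P1 indiff ⇒ q·5+(1-q)·4 = q·7+(1-q)·0 ⇒ q(-2) = (1-q)(-4) ⇒ q = 2/3
P2 indiff ⇒ p·0+(1-p)·2 = p·14+(1-p)·0 ⇒ p(-14) = (1-p)(-2) ⇒ p = 1/8

P1 mixes 1/8 on A; P2 mixes 2/3 on P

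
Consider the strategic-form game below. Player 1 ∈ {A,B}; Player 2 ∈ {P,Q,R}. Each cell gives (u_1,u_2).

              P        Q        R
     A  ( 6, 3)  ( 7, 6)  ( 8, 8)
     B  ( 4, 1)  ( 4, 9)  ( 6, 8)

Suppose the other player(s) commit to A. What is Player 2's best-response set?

u_2(P vs A) = 3
u_2(Q vs A) = 6
u_2(R vs A) = 8
max payoff 8 at {R}

argmax u_2 = {R}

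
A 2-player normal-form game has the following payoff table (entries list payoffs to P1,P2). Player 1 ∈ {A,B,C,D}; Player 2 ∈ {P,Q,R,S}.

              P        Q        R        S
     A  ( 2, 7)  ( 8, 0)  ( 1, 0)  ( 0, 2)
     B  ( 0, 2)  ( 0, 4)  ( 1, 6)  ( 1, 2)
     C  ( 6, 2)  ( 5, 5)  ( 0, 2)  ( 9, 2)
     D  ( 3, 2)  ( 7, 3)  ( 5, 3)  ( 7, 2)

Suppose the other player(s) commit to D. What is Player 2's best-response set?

u_2(P vs D) = 2
u_2(Q vs D) = 3
u_2(R vs D) = 3
u_2(S vs D) = 2
max payoff 3 at {Q,R}

BR_2 = {Q,R}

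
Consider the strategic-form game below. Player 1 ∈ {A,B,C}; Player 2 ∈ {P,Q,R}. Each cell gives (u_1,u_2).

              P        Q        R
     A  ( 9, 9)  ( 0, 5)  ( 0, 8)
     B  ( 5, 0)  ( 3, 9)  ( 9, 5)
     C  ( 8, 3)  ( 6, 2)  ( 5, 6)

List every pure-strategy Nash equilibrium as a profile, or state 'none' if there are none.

NE set: (A,P)

(A,P): NE
(A,Q): not NE [P1→C gives 6>0; P2→P gives 9>5]
(A,R): not NE [P1→B gives 9>0; P2→P gives 9>8]
(B,P): not NE [P1→A gives 9>5; P2→Q gives 9>0]
(B,Q): not NE [P1→C gives 6>3]
(B,R): not NE [P2→Q gives 9>5]
(C,P): not NE [P1→A gives 9>8; P2→R gives 6>3]
(C,Q): not NE [P2→R gives 6>2]
(C,R): not NE [P1→B gives 9>5]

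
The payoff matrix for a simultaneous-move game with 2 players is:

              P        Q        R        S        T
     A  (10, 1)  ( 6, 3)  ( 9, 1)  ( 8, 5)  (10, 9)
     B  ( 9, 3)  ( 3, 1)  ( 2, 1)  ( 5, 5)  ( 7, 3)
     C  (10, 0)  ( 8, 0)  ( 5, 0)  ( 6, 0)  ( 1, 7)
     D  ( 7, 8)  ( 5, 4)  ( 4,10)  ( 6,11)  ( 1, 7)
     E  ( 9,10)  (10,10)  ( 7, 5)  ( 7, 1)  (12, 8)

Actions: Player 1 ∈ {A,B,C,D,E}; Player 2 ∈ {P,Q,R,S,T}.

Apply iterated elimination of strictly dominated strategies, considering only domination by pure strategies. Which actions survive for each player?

Remaining: P1:{A,C,E} P2:{P,Q,T}

P1 drop B (A beats it: P:10>9 Q:6>3 R:9>2 S:8>5 T:10>7)
P1 drop D (A beats it: P:10>7 Q:6>5 R:9>4 S:8>6 T:10>1)
P2 drop R (T beats it: A:9>1 C:7>0 E:8>5)
P2 drop S (T beats it: A:9>5 C:7>0 E:8>1)
P1→{A,C,E} P2→{P,Q,T}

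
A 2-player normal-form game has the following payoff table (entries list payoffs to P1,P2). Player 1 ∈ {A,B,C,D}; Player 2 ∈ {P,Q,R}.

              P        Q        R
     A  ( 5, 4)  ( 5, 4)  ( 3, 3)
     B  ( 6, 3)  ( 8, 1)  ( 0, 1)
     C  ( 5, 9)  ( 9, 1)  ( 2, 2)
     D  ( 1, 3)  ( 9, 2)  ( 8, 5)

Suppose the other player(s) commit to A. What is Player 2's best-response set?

u_2(P vs A) = 4
u_2(Q vs A) = 4
u_2(R vs A) = 3
max payoff 4 at {P,Q}

argmax u_2 = {P,Q}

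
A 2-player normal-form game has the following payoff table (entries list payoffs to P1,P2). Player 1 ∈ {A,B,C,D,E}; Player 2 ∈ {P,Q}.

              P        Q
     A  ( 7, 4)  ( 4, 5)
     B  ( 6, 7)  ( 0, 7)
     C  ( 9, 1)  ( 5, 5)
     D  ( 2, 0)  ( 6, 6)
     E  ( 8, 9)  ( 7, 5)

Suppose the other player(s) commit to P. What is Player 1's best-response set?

u_1(A vs P) = 7
u_1(B vs P) = 6
u_1(C vs P) = 9
u_1(D vs P) = 2
u_1(E vs P) = 8
max payoff 9 at {C}

P1 best: {C}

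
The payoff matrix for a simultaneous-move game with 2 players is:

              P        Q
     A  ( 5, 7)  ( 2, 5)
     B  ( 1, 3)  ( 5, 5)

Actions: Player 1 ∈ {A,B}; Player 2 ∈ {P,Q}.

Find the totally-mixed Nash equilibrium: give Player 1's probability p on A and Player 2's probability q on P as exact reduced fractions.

P1 indiff ⇒ q·5+(1-q)·2 = q·1+(1-q)·5 ⇒ q(4) = (1-q)(3) ⇒ q = 3/7
P2 indiff ⇒ p·7+(1-p)·3 = p·5+(1-p)·5 ⇒ p(2) = (1-p)(2) ⇒ p = 1/2

p=1/2, q=3/7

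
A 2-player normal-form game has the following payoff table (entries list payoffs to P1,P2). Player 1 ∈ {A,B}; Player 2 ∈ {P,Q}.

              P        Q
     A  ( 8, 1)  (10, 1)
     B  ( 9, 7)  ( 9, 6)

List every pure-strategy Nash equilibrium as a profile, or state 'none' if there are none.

(A,P): not NE [P1→B gives 9>8]
(A,Q): NE
(B,P): NE
(B,Q): not NE [P1→A gives 10>9; P2→P gives 7>6]

Nash profiles: (A,Q), (B,P)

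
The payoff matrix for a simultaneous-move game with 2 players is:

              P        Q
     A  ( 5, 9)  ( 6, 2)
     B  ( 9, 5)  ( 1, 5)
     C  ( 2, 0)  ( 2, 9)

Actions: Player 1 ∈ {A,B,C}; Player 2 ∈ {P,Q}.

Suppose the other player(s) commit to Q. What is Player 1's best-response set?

u_1(A vs Q) = 6
u_1(B vs Q) = 1
u_1(C vs Q) = 2
max payoff 6 at {A}

P1 best: {A}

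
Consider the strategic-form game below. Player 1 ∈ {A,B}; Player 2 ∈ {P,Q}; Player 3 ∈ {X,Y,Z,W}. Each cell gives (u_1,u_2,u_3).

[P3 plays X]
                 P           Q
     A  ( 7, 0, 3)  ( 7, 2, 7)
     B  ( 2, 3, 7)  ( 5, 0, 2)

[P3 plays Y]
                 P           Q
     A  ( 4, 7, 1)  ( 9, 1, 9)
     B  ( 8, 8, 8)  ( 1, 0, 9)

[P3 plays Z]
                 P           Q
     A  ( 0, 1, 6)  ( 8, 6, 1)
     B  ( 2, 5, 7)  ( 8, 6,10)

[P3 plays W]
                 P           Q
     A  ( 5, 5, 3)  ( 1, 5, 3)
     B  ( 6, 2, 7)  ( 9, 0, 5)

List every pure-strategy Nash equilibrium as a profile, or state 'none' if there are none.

(A,P,X): not NE [P2→Q gives 2>0; P3→Z gives 6>3]
(A,P,Y): not NE [P1→B gives 8>4; P3→Z gives 6>1]
(A,P,Z): not NE [P1→B gives 2>0; P2→Q gives 6>1]
(A,P,W): not NE [P1→B gives 6>5; P3→Z gives 6>3]
(A,Q,X): not NE [P3→Y gives 9>7]
(A,Q,Y): not NE [P2→P gives 7>1]
(A,Q,Z): not NE [P3→Y gives 9>1]
(A,Q,W): not NE [P1→B gives 9>1; P3→Y gives 9>3]
(B,P,X): not NE [P1→A gives 7>2; P3→Y gives 8>7]
(B,P,Y): NE
(B,P,Z): not NE [P2→Q gives 6>5; P3→Y gives 8>7]
(B,P,W): not NE [P3→Y gives 8>7]
(B,Q,X): not NE [P1→A gives 7>5; P2→P gives 3>0; P3→Z gives 10>2]
(B,Q,Y): not NE [P1→A gives 9>1; P2→P gives 8>0; P3→Z gives 10>9]
(B,Q,Z): NE
(B,Q,W): not NE [P2→P gives 2>0; P3→Z gives 10>5]

PSNE = {(B,P,Y), (B,Q,Z)}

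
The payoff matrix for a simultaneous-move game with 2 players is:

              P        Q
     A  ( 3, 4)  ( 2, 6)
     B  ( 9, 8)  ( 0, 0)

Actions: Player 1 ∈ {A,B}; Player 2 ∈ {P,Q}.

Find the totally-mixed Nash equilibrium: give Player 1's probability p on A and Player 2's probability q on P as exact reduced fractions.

P1 indiff ⇒ q·3+(1-q)·2 = q·9+(1-q)·0 ⇒ q(-6) = (1-q)(-2) ⇒ q = 1/4
P2 indiff ⇒ p·4+(1-p)·8 = p·6+(1-p)·0 ⇒ p(-2) = (1-p)(-8) ⇒ p = 4/5

p=4/5, q=1/4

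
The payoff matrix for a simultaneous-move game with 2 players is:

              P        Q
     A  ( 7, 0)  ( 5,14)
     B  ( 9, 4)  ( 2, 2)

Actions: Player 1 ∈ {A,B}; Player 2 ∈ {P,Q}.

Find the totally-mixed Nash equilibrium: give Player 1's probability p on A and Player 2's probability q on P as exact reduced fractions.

P1 indiff ⇒ q·7+(1-q)·5 = q·9+(1-q)·2 ⇒ q(-2) = (1-q)(-3) ⇒ q = 3/5
P2 indiff ⇒ p·0+(1-p)·4 = p·14+(1-p)·2 ⇒ p(-14) = (1-p)(-2) ⇒ p = 1/8

(p,q) = (1/8, 3/5)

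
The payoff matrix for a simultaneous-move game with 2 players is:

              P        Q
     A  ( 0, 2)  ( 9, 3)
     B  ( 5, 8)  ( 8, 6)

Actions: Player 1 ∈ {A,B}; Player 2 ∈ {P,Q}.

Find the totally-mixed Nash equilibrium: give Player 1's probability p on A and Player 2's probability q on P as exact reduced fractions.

P1 indiff ⇒ q·0+(1-q)·9 = q·5+(1-q)·8 ⇒ q(-5) = (1-q)(-1) ⇒ q = 1/6
P2 indiff ⇒ p·2+(1-p)·8 = p·3+(1-p)·6 ⇒ p(-1) = (1-p)(-2) ⇒ p = 2/3

(p,q) = (2/3, 1/6)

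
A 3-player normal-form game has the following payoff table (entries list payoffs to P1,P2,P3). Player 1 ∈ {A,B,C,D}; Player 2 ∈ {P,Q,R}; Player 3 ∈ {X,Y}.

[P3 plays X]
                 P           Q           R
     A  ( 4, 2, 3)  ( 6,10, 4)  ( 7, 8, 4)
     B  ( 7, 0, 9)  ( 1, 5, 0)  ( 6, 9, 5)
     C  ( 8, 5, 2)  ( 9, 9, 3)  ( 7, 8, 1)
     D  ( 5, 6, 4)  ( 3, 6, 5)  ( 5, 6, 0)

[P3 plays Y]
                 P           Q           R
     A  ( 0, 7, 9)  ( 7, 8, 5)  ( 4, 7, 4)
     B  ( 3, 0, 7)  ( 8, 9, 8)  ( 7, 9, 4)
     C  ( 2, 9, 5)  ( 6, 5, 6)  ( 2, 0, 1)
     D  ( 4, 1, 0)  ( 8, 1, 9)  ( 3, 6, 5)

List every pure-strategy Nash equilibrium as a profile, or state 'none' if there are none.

(A,P,X): not NE [P1→C gives 8>4; P2→Q gives 10>2; P3→Y gives 9>3]
(A,P,Y): not NE [P1→D gives 4>0; P2→Q gives 8>7]
(A,Q,X): not NE [P1→C gives 9>6; P3→Y gives 5>4]
(A,Q,Y): not NE [P1→D gives 8>7]
(A,R,X): not NE [P2→Q gives 10>8]
(A,R,Y): not NE [P1→B gives 7>4; P2→Q gives 8>7]
(B,P,X): not NE [P1→C gives 8>7; P2→R gives 9>0]
(B,P,Y): not NE [P1→D gives 4>3; P2→R gives 9>0; P3→X gives 9>7]
(B,Q,X): not NE [P1→C gives 9>1; P2→R gives 9>5; P3→Y gives 8>0]
(B,Q,Y): NE
(B,R,X): not NE [P1→C gives 7>6]
(B,R,Y): not NE [P3→X gives 5>4]
(C,P,X): not NE [P2→Q gives 9>5; P3→Y gives 5>2]
(C,P,Y): not NE [P1→D gives 4>2]
(C,Q,X): not NE [P3→Y gives 6>3]
(C,Q,Y): not NE [P1→D gives 8>6; P2→P gives 9>5]
(C,R,X): not NE [P2→Q gives 9>8]
(C,R,Y): not NE [P1→B gives 7>2; P2→P gives 9>0]
(D,P,X): not NE [P1→C gives 8>5]
(D,P,Y): not NE [P2→R gives 6>1; P3→X gives 4>0]
(D,Q,X): not NE [P1→C gives 9>3; P3→Y gives 9>5]
(D,Q,Y): not NE [P2→R gives 6>1]
(D,R,X): not NE [P1→C gives 7>5; P3→Y gives 5>0]
(D,R,Y): not NE [P1→B gives 7>3]

Nash profiles: (B,Q,Y)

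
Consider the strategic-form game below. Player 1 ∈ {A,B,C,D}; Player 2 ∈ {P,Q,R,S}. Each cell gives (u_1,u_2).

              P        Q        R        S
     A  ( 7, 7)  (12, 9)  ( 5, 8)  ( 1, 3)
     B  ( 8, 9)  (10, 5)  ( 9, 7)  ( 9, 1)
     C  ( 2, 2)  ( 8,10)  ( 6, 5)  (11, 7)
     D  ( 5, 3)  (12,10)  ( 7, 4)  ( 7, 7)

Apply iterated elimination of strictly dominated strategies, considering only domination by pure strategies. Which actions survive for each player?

Remaining: P1:{A,B,D} P2:{P,Q,R}

P2 drop S (Q beats it: A:9>3 B:5>1 C:10>7 D:10>7)
P1 drop C (B beats it: P:8>2 Q:10>8 R:9>6)
P1→{A,B,D} P2→{P,Q,R}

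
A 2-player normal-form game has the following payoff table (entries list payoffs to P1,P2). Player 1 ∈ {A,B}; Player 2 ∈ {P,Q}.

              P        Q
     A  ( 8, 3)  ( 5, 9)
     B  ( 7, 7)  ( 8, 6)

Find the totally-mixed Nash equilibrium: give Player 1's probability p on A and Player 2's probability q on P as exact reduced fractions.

P1 indiff ⇒ q·8+(1-q)·5 = q·7+(1-q)·8 ⇒ q(1) = (1-q)(3) ⇒ q = 3/4
P2 indiff ⇒ p·3+(1-p)·7 = p·9+(1-p)·6 ⇒ p(-6) = (1-p)(-1) ⇒ p = 1/7

P1 mixes 1/7 on A; P2 mixes 3/4 on P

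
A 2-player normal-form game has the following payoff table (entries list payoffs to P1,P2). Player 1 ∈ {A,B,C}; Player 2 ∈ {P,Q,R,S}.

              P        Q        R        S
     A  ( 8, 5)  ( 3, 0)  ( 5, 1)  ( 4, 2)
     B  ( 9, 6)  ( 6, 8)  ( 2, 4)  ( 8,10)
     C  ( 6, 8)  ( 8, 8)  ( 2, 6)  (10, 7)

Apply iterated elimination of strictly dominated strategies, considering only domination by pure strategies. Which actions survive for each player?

P2 drop R (P beats it: A:5>1 B:6>4 C:8>6)
P1 drop A (B beats it: P:9>8 Q:6>3 S:8>4)
P1→{B,C} P2→{P,Q,S}

Survivors P1:{B,C} P2:{P,Q,S}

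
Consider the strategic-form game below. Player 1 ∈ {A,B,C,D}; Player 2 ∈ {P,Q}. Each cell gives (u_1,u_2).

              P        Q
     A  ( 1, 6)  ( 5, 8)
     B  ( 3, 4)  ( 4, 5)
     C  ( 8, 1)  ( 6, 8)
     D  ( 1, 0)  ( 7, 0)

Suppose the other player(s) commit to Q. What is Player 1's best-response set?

BR_1 = {D}

u_1(A vs Q) = 5
u_1(B vs Q) = 4
u_1(C vs Q) = 6
u_1(D vs Q) = 7
max payoff 7 at {D}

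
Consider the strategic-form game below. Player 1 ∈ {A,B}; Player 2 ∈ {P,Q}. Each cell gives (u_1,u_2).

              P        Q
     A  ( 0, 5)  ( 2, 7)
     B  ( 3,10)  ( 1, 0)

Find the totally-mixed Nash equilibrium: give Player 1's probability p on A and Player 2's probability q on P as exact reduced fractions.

p=5/6, q=1/4

P1 indiff ⇒ q·0+(1-q)·2 = q·3+(1-q)·1 ⇒ q(-3) = (1-q)(-1) ⇒ q = 1/4
P2 indiff ⇒ p·5+(1-p)·10 = p·7+(1-p)·0 ⇒ p(-2) = (1-p)(-10) ⇒ p = 5/6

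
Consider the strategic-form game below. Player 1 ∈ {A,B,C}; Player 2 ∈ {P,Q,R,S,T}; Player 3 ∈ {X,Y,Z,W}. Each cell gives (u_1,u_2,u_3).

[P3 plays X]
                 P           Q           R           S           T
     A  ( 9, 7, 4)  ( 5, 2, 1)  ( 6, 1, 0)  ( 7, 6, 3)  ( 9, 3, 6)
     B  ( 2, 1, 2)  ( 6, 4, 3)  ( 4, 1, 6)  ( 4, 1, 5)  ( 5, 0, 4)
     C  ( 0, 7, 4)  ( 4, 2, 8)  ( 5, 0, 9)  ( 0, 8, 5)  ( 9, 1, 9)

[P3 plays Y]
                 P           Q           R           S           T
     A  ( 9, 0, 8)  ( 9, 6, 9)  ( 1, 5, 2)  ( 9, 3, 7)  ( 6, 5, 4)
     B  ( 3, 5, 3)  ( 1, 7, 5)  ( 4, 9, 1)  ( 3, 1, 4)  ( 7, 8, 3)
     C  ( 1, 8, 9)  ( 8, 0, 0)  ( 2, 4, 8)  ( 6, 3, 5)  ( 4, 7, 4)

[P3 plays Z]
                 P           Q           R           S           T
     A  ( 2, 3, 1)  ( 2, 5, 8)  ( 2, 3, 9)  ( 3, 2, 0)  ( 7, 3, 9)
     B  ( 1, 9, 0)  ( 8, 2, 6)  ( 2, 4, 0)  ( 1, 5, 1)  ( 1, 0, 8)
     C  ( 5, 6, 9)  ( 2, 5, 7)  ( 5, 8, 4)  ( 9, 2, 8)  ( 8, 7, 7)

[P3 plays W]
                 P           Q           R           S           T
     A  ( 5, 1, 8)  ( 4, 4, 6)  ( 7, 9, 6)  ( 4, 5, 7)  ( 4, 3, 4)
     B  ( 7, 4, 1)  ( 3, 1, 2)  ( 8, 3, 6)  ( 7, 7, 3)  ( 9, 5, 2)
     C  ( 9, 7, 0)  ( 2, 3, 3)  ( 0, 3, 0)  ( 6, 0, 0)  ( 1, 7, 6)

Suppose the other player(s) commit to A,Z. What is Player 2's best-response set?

u_2(P vs A,Z) = 3
u_2(Q vs A,Z) = 5
u_2(R vs A,Z) = 3
u_2(S vs A,Z) = 2
u_2(T vs A,Z) = 3
max payoff 5 at {Q}

BR_2 = {Q}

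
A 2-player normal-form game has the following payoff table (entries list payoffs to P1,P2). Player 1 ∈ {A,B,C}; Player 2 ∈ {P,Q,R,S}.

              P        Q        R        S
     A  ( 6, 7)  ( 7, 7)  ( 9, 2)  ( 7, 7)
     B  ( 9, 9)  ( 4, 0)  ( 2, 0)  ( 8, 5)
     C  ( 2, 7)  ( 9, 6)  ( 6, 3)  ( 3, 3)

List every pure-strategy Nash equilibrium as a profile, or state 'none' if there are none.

(A,P): not NE [P1→B gives 9>6]
(A,Q): not NE [P1→C gives 9>7]
(A,R): not NE [P2→S gives 7>2]
(A,S): not NE [P1→B gives 8>7]
(B,P): NE
(B,Q): not NE [P1→C gives 9>4; P2→P gives 9>0]
(B,R): not NE [P1→A gives 9>2; P2→P gives 9>0]
(B,S): not NE [P2→P gives 9>5]
(C,P): not NE [P1→B gives 9>2]
(C,Q): not NE [P2→P gives 7>6]
(C,R): not NE [P1→A gives 9>6; P2→P gives 7>3]
(C,S): not NE [P1→B gives 8>3; P2→P gives 7>3]

PSNE = {(B,P)}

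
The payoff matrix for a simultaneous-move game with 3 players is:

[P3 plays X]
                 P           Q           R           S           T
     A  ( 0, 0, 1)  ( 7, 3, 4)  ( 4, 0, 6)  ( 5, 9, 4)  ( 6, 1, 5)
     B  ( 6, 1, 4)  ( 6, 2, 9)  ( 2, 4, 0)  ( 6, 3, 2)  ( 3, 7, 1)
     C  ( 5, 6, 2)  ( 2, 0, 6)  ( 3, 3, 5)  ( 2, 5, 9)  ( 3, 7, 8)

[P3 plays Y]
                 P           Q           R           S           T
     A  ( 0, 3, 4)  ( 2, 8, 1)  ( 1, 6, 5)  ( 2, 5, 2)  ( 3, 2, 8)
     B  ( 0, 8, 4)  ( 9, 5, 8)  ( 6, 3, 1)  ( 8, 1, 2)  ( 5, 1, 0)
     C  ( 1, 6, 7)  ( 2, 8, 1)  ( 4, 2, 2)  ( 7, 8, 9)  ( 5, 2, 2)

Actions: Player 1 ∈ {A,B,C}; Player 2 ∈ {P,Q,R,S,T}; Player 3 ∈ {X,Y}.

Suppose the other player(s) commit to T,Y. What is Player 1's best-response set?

u_1(A vs T,Y) = 3
u_1(B vs T,Y) = 5
u_1(C vs T,Y) = 5
max payoff 5 at {B,C}

argmax u_1 = {B,C}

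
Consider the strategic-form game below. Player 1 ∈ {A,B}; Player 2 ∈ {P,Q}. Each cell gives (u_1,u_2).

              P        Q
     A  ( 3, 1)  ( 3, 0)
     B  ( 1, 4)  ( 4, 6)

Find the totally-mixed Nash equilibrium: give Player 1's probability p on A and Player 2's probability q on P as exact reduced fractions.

P1 indiff ⇒ q·3+(1-q)·3 = q·1+(1-q)·4 ⇒ q(2) = (1-q)(1) ⇒ q = 1/3
P2 indiff ⇒ p·1+(1-p)·4 = p·0+(1-p)·6 ⇒ p(1) = (1-p)(2) ⇒ p = 2/3

p=2/3, q=1/3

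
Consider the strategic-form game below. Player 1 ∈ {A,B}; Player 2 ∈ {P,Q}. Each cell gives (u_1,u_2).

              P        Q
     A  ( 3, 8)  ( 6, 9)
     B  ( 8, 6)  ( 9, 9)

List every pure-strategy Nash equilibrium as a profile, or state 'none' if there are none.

(A,P): not NE [P1→B gives 8>3; P2→Q gives 9>8]
(A,Q): not NE [P1→B gives 9>6]
(B,P): not NE [P2→Q gives 9>6]
(B,Q): NE

PSNE = {(B,Q)}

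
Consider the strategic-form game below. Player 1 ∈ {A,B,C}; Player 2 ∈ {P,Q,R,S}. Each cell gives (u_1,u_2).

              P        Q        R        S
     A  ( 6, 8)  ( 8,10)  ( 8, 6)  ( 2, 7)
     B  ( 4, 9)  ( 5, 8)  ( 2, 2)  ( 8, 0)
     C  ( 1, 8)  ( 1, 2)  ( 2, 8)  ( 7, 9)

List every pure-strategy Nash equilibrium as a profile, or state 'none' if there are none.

NE set: (A,Q)

(A,P): not NE [P2→Q gives 10>8]
(A,Q): NE
(A,R): not NE [P2→Q gives 10>6]
(A,S): not NE [P1→B gives 8>2; P2→Q gives 10>7]
(B,P): not NE [P1→A gives 6>4]
(B,Q): not NE [P1→A gives 8>5; P2→P gives 9>8]
(B,R): not NE [P1→A gives 8>2; P2→P gives 9>2]
(B,S): not NE [P2→P gives 9>0]
(C,P): not NE [P1→A gives 6>1; P2→S gives 9>8]
(C,Q): not NE [P1→A gives 8>1; P2→S gives 9>2]
(C,R): not NE [P1→A gives 8>2; P2→S gives 9>8]
(C,S): not NE [P1→B gives 8>7]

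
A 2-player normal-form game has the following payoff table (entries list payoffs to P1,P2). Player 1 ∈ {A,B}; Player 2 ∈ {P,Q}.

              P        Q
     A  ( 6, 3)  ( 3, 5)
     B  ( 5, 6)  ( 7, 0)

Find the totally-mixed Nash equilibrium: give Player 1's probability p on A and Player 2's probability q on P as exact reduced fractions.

(p,q) = (3/4, 4/5)

P1 indiff ⇒ q·6+(1-q)·3 = q·5+(1-q)·7 ⇒ q(1) = (1-q)(4) ⇒ q = 4/5
P2 indiff ⇒ p·3+(1-p)·6 = p·5+(1-p)·0 ⇒ p(-2) = (1-p)(-6) ⇒ p = 3/4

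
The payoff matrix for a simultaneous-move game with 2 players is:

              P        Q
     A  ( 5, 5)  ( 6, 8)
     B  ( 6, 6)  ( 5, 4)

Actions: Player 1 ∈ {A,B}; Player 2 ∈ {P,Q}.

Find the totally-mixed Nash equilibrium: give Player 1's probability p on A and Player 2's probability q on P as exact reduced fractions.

P1 mixes 2/5 on A; P2 mixes 1/2 on P

P1 indiff ⇒ q·5+(1-q)·6 = q·6+(1-q)·5 ⇒ q(-1) = (1-q)(-1) ⇒ q = 1/2
P2 indiff ⇒ p·5+(1-p)·6 = p·8+(1-p)·4 ⇒ p(-3) = (1-p)(-2) ⇒ p = 2/5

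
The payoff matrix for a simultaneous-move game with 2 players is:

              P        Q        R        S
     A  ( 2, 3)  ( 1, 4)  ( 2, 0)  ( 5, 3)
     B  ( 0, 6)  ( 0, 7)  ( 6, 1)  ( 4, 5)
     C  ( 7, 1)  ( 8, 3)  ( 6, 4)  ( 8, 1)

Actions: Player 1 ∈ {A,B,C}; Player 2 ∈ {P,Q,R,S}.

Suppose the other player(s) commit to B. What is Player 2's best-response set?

P2 best: {Q}

u_2(P vs B) = 6
u_2(Q vs B) = 7
u_2(R vs B) = 1
u_2(S vs B) = 5
max payoff 7 at {Q}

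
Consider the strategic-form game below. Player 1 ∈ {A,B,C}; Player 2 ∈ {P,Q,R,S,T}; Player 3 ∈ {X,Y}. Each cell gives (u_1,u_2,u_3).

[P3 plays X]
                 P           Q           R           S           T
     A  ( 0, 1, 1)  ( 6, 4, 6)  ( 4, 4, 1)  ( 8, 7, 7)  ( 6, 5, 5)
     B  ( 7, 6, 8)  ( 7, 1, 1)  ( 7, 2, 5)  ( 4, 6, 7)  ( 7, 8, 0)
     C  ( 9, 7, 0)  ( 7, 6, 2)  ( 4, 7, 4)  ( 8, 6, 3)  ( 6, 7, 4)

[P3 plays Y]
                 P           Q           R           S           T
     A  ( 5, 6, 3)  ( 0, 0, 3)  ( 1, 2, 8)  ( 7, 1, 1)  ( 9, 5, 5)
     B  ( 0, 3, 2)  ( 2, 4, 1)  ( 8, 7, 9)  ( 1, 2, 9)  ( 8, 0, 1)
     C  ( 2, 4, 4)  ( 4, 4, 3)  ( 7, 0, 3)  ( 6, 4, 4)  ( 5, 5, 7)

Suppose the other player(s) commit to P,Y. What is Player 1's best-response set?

u_1(A vs P,Y) = 5
u_1(B vs P,Y) = 0
u_1(C vs P,Y) = 2
max payoff 5 at {A}

BR_1 = {A}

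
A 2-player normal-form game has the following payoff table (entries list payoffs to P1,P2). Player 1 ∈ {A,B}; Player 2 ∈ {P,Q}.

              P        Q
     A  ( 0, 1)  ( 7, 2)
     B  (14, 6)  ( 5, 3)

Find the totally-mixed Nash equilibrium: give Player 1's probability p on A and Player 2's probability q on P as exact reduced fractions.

(p,q) = (3/4, 1/8)

P1 indiff ⇒ q·0+(1-q)·7 = q·14+(1-q)·5 ⇒ q(-14) = (1-q)(-2) ⇒ q = 1/8
P2 indiff ⇒ p·1+(1-p)·6 = p·2+(1-p)·3 ⇒ p(-1) = (1-p)(-3) ⇒ p = 3/4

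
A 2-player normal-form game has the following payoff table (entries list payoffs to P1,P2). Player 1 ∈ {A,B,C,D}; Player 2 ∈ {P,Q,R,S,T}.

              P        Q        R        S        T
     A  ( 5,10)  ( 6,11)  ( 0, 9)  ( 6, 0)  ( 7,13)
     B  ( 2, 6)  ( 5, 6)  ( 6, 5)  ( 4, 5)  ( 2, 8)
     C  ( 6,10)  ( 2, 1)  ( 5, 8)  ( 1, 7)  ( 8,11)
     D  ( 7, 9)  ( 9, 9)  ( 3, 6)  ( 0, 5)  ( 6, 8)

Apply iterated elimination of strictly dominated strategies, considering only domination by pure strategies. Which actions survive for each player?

IESDS → P1:{A,C,D} P2:{P,Q,T}

P2 drop R (P beats it: A:10>9 B:6>5 C:10>8 D:9>6)
P1 drop B (A beats it: P:5>2 Q:6>5 S:6>4 T:7>2)
P2 drop S (P beats it: A:10>0 C:10>7 D:9>5)
P1→{A,C,D} P2→{P,Q,T}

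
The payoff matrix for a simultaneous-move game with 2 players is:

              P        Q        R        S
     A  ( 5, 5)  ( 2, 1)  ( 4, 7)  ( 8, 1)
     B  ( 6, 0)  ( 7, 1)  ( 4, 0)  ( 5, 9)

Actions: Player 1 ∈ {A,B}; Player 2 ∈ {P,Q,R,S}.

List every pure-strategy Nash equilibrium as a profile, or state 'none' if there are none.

(A,P): not NE [P1→B gives 6>5; P2→R gives 7>5]
(A,Q): not NE [P1→B gives 7>2; P2→R gives 7>1]
(A,R): NE
(A,S): not NE [P2→R gives 7>1]
(B,P): not NE [P2→S gives 9>0]
(B,Q): not NE [P2→S gives 9>1]
(B,R): not NE [P2→S gives 9>0]
(B,S): not NE [P1→A gives 8>5]

NE set: (A,R)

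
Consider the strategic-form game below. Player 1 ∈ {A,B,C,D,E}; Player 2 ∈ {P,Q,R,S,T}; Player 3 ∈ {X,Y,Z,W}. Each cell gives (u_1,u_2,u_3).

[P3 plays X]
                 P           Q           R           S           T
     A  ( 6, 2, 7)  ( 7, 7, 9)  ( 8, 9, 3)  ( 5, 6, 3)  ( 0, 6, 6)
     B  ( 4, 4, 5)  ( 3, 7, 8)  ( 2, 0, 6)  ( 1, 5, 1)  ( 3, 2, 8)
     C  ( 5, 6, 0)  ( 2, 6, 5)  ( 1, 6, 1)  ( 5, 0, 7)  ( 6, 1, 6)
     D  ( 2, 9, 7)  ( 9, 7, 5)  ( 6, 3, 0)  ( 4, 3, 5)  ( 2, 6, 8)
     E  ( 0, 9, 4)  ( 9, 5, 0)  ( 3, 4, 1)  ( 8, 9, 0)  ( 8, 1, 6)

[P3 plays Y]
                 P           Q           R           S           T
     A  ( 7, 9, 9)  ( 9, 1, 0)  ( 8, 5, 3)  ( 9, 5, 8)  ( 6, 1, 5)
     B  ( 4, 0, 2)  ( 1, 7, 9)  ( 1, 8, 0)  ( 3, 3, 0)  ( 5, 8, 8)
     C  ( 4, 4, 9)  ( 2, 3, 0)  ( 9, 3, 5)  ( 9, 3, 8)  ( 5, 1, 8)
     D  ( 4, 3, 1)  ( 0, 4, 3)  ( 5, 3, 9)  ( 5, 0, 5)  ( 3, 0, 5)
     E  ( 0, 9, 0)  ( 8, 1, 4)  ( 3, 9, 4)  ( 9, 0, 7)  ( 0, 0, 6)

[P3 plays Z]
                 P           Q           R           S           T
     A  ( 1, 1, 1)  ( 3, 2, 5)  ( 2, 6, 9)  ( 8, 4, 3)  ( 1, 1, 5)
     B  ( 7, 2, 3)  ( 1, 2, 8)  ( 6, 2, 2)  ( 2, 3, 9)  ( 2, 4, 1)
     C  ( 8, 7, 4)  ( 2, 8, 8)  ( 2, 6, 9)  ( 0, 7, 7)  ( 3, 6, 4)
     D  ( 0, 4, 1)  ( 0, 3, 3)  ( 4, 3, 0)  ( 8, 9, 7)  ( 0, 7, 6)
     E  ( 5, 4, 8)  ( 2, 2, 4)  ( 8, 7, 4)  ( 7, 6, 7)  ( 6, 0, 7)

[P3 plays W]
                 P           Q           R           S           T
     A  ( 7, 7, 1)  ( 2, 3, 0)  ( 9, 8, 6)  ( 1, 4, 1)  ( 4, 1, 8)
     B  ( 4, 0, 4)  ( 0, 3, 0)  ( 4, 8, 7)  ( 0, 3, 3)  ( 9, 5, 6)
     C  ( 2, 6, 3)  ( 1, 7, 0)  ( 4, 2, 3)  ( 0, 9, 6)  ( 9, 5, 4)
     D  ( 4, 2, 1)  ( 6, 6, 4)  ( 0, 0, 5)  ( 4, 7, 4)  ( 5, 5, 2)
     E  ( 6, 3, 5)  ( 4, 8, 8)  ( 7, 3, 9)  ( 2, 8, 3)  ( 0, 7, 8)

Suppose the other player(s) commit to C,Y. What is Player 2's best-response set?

BR_2 = {P}

u_2(P vs C,Y) = 4
u_2(Q vs C,Y) = 3
u_2(R vs C,Y) = 3
u_2(S vs C,Y) = 3
u_2(T vs C,Y) = 1
max payoff 4 at {P}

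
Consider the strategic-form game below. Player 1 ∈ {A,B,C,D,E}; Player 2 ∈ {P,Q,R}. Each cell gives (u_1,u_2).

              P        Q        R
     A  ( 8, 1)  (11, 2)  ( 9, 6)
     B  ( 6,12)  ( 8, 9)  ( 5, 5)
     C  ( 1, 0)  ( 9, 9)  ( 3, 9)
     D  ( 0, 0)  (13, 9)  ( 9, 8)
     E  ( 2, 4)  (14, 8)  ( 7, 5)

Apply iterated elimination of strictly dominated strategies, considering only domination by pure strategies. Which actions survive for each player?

P1 drop B (A beats it: P:8>6 Q:11>8 R:9>5)
P1 drop C (A beats it: P:8>1 Q:11>9 R:9>3)
P2 drop P (Q beats it: A:2>1 D:9>0 E:8>4)
P1→{A,D,E} P2→{Q,R}

Survivors P1:{A,D,E} P2:{Q,R}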